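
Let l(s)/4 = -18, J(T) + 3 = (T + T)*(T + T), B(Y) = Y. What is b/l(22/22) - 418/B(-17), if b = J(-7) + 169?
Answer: 11971/612 ≈ 19.560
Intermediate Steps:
J(T) = -3 + 4*T² (J(T) = -3 + (T + T)*(T + T) = -3 + (2*T)*(2*T) = -3 + 4*T²)
b = 362 (b = (-3 + 4*(-7)²) + 169 = (-3 + 4*49) + 169 = (-3 + 196) + 169 = 193 + 169 = 362)
l(s) = -72 (l(s) = 4*(-18) = -72)
b/l(22/22) - 418/B(-17) = 362/(-72) - 418/(-17) = 362*(-1/72) - 418*(-1/17) = -181/36 + 418/17 = 11971/612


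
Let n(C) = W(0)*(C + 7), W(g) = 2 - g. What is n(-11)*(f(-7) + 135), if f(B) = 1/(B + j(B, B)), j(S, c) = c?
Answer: -7556/7 ≈ -1079.4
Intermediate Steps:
n(C) = 14 + 2*C (n(C) = (2 - 1*0)*(C + 7) = (2 + 0)*(7 + C) = 2*(7 + C) = 14 + 2*C)
f(B) = 1/(2*B) (f(B) = 1/(B + B) = 1/(2*B))
n(-11)*(f(-7) + 135) = (14 + 2*(-11))*((½)/(-7) + 135) = (14 - 22)*((½)*(-⅐) + 135) = -8*(-1/14 + 135) = -8*1889/14 = -7556/7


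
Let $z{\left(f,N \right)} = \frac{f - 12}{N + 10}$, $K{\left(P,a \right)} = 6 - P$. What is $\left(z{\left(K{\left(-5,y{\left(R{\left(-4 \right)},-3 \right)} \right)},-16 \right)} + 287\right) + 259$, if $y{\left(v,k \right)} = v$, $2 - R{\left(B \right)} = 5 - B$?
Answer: $\frac{3277}{6} \approx 546.17$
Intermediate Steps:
$R{\left(B \right)} = -3 + B$ ($R{\left(B \right)} = 2 - \left(5 - B\right) = 2 + \left(-5 + B\right) = -3 + B$)
$z{\left(f,N \right)} = \frac{-12 + f}{10 + N}$
$\left(z{\left(K{\left(-5,y{\left(R{\left(-4 \right)},-3 \right)} \right)},-16 \right)} + 287\right) + 259 = \left(\frac{-12 + \left(6 - -5\right)}{10 - 16} + 287\right) + 259 = \left(\frac{-12 + \left(6 + 5\right)}{-6} + 287\right) + 259 = \left(- \frac{-12 + 11}{6} + 287\right) + 259 = \left(\left(- \frac{1}{6}\right) \left(-1\right) + 287\right) + 259 = \left(\frac{1}{6} + 287\right) + 259 = \frac{1723}{6} + 259 = \frac{3277}{6}$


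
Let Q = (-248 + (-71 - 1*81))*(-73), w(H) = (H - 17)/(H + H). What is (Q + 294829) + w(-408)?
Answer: 15553417/48 ≈ 3.2403e+5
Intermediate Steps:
w(H) = (-17 + H)/(2*H) (w(H) = (-17 + H)/((2*H)) = (-17 + H)*(1/(2*H)) = (-17 + H)/(2*H))
Q = 29200 (Q = (-248 + (-71 - 81))*(-73) = (-248 - 152)*(-73) = -400*(-73) = 29200)
(Q + 294829) + w(-408) = (29200 + 294829) + (½)*(-17 - 408)/(-408) = 324029 + (½)*(-1/408)*(-425) = 324029 + 25/48 = 15553417/48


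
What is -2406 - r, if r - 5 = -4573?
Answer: 2162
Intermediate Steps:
r = -4568 (r = 5 - 4573 = -4568)
-2406 - r = -2406 - 1*(-4568) = -2406 + 4568 = 2162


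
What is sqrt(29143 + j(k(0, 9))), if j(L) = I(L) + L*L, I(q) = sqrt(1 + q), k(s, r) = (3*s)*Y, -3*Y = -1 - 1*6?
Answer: 2*sqrt(7286) ≈ 170.72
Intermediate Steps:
Y = 7/3 (Y = -(-1 - 1*6)/3 = -(-1 - 6)/3 = -1/3*(-7) = 7/3 ≈ 2.3333)
k(s, r) = 7*s (k(s, r) = (3*s)*(7/3) = 7*s)
j(L) = L**2 + sqrt(1 + L) (j(L) = sqrt(1 + L) + L*L = sqrt(1 + L) + L**2 = L**2 + sqrt(1 + L))
sqrt(29143 + j(k(0, 9))) = sqrt(29143 + ((7*0)**2 + sqrt(1 + 7*0))) = sqrt(29143 + (0**2 + sqrt(1 + 0))) = sqrt(29143 + (0 + sqrt(1))) = sqrt(29143 + (0 + 1)) = sqrt(29143 + 1) = sqrt(29144) = 2*sqrt(7286)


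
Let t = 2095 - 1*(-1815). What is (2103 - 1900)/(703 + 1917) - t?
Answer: -10243997/2620 ≈ -3909.9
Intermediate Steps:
t = 3910 (t = 2095 + 1815 = 3910)
(2103 - 1900)/(703 + 1917) - t = (2103 - 1900)/(703 + 1917) - 1*3910 = 203/2620 - 3910 = -10243997/2620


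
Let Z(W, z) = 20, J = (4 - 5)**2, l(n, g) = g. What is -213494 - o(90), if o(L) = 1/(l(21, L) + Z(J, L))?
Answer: -23484341/110 ≈ -2.1349e+5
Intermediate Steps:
J = 1 (J = (-1)**2 = 1)
o(L) = 1/(20 + L) (o(L) = 1/(L + 20) = 1/(20 + L))
-213494 - o(90) = -213494 - 1/(20 + 90) = -213494 - 1/110 = -23484341/110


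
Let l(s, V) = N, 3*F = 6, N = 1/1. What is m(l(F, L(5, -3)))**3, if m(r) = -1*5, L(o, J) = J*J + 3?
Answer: -125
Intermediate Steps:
L(o, J) = 3 + J**2 (L(o, J) = J**2 + 3 = 3 + J**2)
N = 1
F = 2 (F = (1/3)*6 = 2)
l(s, V) = 1
m(r) = -5
m(l(F, L(5, -3)))**3 = (-5)**3 = -125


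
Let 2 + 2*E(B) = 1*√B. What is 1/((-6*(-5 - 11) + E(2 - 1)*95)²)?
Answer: 4/9409 ≈ 0.00042513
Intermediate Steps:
E(B) = -1 + √B/2 (E(B) = -1 + (1*√B)/2 = -1 + √B/2)
1/((-6*(-5 - 11) + E(2 - 1)*95)²) = 1/((-6*(-5 - 11) + (-1 + √(2 - 1)/2)*95)²) = 1/((-6*(-16) + (-1 + √1/2)*95)²) = 1/((96 + (-1 + (½)*1)*95)²) = 1/((96 + (-1 + ½)*95)²) = 1/((96 - ½*95)²) = 1/((96 - 95/2)²) = 1/((97/2)²) = 1/(9409/4) = 4/9409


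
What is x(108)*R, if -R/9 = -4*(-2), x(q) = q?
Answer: -7776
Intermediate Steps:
R = -72 (R = -(-36)*(-2) = -9*8 = -72)
x(108)*R = 108*(-72) = -7776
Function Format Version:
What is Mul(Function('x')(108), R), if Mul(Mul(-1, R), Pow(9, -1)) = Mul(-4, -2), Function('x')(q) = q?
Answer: -7776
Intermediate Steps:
R = -72 (R = Mul(-9, Mul(-4, -2)) = Mul(-9, 8) = -72)
Mul(Function('x')(108), R) = Mul(108, -72) = -7776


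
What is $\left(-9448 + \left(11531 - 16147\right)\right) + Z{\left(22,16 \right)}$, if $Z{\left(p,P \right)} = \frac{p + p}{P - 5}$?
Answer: $-14060$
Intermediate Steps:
$Z{\left(p,P \right)} = \frac{2 p}{-5 + P}$ ($Z{\left(p,P \right)} = \frac{2 p}{P + \left(-53 + 48\right)} = \frac{2 p}{P - 5} = \frac{2 p}{-5 + P}$)
$\left(-9448 + \left(11531 - 16147\right)\right) + Z{\left(22,16 \right)} = \left(-9448 + \left(11531 - 16147\right)\right) + 2 \cdot 22 \frac{1}{-5 + 16} = \left(-9448 - 4616\right) + 2 \cdot 22 \cdot \frac{1}{11} = -14064 + 2 \cdot 22 \cdot \frac{1}{11} = -14064 + 4 = -14060$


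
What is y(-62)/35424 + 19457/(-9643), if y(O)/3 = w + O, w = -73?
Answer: -25672229/12651616 ≈ -2.0292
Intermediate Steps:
y(O) = -219 + 3*O (y(O) = 3*(-73 + O) = -219 + 3*O)
y(-62)/35424 + 19457/(-9643) = (-219 + 3*(-62))/35424 + 19457/(-9643) = (-219 - 186)*(1/35424) + 19457*(-1/9643) = -405*1/35424 - 19457/9643 = -15/1312 - 19457/9643 = -25672229/12651616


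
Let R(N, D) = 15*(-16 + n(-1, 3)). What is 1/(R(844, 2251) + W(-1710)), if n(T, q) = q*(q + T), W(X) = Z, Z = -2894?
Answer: -1/3044 ≈ -0.00032852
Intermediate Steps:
W(X) = -2894
n(T, q) = q*(T + q)
R(N, D) = -150 (R(N, D) = 15*(-16 + 3*(-1 + 3)) = 15*(-16 + 3*2) = 15*(-16 + 6) = 15*(-10) = -150)
1/(R(844, 2251) + W(-1710)) = 1/(-150 - 2894) = 1/(-3044) = -1/3044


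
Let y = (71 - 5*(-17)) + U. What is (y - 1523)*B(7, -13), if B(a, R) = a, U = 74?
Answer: -9051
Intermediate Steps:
y = 230 (y = (71 - 5*(-17)) + 74 = (71 + 85) + 74 = 156 + 74 = 230)
(y - 1523)*B(7, -13) = (230 - 1523)*7 = -1293*7 = -9051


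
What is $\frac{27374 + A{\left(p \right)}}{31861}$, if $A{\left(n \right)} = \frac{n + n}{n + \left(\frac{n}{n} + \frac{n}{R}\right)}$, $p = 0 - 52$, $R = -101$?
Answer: $\frac{139590530}{162459239} \approx 0.85923$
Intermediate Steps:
$p = -52$ ($p = 0 - 52 = -52$)
$A{\left(n \right)} = \frac{2 n}{1 + \frac{100 n}{101}}$ ($A{\left(n \right)} = \frac{n + n}{n + \left(\frac{n}{n} + \frac{n}{-101}\right)} = \frac{2 n}{n + \left(1 + n \left(- \frac{1}{101}\right)\right)} = \frac{2 n}{n - \left(-1 + \frac{n}{101}\right)} = \frac{2 n}{1 + \frac{100 n}{101}}$)
$\frac{27374 + A{\left(p \right)}}{31861} = \frac{27374 + 202 \left(-52\right) \frac{1}{101 + 100 \left(-52\right)}}{31861} = \left(27374 + 202 \left(-52\right) \frac{1}{101 - 5200}\right) \frac{1}{31861} = \left(27374 + 202 \left(-52\right) \frac{1}{-5099}\right) \frac{1}{31861} = \left(27374 + 202 \left(-52\right) \left(- \frac{1}{5099}\right)\right) \frac{1}{31861} = \left(27374 + \frac{10504}{5099}\right) \frac{1}{31861} = \frac{139590530}{5099} \cdot \frac{1}{31861} = \frac{139590530}{162459239}$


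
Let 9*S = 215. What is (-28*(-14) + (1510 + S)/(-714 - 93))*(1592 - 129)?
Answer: 4145104733/7263 ≈ 5.7072e+5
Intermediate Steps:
S = 215/9 (S = (1/9)*215 = 215/9 ≈ 23.889)
(-28*(-14) + (1510 + S)/(-714 - 93))*(1592 - 129) = (-28*(-14) + (1510 + 215/9)/(-714 - 93))*(1592 - 129) = (392 + (13805/9)/(-807))*1463 = (392 + (13805/9)*(-1/807))*1463 = (392 - 13805/7263)*1463 = (2833291/7263)*1463 = 4145104733/7263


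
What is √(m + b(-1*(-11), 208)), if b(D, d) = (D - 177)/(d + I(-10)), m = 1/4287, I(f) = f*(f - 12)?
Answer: I*√326240262726/917418 ≈ 0.62259*I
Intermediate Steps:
I(f) = f*(-12 + f)
m = 1/4287 ≈ 0.00023326
b(D, d) = (-177 + D)/(220 + d) (b(D, d) = (D - 177)/(d - 10*(-12 - 10)) = (-177 + D)/(d - 10*(-22)) = (-177 + D)/(d + 220) = (-177 + D)/(220 + d))
√(m + b(-1*(-11), 208)) = √(1/4287 + (-177 - 1*(-11))/(220 + 208)) = √(1/4287 + (-177 + 11)/428) = √(1/4287 + (1/428)*(-166)) = √(1/4287 - 83/214) = √(-355607/917418) = I*√326240262726/917418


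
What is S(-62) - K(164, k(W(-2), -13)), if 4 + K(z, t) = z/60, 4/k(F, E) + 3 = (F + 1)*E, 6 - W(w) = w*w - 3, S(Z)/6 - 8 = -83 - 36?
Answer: -9971/15 ≈ -664.73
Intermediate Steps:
S(Z) = -666 (S(Z) = 48 + 6*(-83 - 36) = 48 + 6*(-119) = 48 - 714 = -666)
W(w) = 9 - w**2 (W(w) = 6 - (w*w - 3) = 6 - (w**2 - 3) = 6 - (-3 + w**2) = 6 + (3 - w**2) = 9 - w**2)
k(F, E) = 4/(-3 + E*(1 + F)) (k(F, E) = 4/(-3 + (F + 1)*E) = 4/(-3 + (1 + F)*E) = 4/(-3 + E*(1 + F)))
K(z, t) = -4 + z/60
S(-62) - K(164, k(W(-2), -13)) = -666 - (-4 + (1/60)*164) = -666 - (-4 + 41/15) = -666 - 1*(-19/15) = -666 + 19/15 = -9971/15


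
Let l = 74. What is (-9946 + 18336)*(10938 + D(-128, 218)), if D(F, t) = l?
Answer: 92390680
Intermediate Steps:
D(F, t) = 74
(-9946 + 18336)*(10938 + D(-128, 218)) = (-9946 + 18336)*(10938 + 74) = 8390*11012 = 92390680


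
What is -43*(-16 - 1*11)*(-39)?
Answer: -45279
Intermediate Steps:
-43*(-16 - 1*11)*(-39) = -43*(-16 - 11)*(-39) = -43*(-27)*(-39) = 1161*(-39) = -45279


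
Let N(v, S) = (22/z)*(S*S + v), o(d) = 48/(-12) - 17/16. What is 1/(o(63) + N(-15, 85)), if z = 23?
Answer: 368/2536057 ≈ 0.00014511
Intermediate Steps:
o(d) = -81/16 (o(d) = 48*(-1/12) - 17*1/16 = -4 - 17/16 = -81/16)
N(v, S) = 22*v/23 + 22*S²/23 (N(v, S) = (22/23)*(S*S + v) = (22*(1/23))*(S² + v) = 22*(v + S²)/23 = 22*v/23 + 22*S²/23)
1/(o(63) + N(-15, 85)) = 1/(-81/16 + ((22/23)*(-15) + (22/23)*85²)) = 1/(-81/16 + (-330/23 + (22/23)*7225)) = 1/(-81/16 + (-330/23 + 158950/23)) = 1/(-81/16 + 158620/23) = 1/(2536057/368) = 368/2536057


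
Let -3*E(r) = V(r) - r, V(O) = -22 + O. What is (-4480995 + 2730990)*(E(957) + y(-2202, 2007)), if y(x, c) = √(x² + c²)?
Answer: -12833370 - 5250015*√986317 ≈ -5.2268e+9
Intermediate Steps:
E(r) = 22/3 (E(r) = -((-22 + r) - r)/3 = -⅓*(-22) = 22/3)
y(x, c) = √(c² + x²)
(-4480995 + 2730990)*(E(957) + y(-2202, 2007)) = (-4480995 + 2730990)*(22/3 + √(2007² + (-2202)²)) = -1750005*(22/3 + √(4028049 + 4848804)) = -1750005*(22/3 + √8876853) = -1750005*(22/3 + 3*√986317) = -12833370 - 5250015*√986317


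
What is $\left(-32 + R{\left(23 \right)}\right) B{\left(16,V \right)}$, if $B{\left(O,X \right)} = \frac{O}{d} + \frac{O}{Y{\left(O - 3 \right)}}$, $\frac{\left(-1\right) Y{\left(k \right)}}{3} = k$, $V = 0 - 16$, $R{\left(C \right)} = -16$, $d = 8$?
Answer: $- \frac{992}{13} \approx -76.308$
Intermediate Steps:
$V = -16$ ($V = 0 - 16 = -16$)
$Y{\left(k \right)} = - 3 k$
$B{\left(O,X \right)} = \frac{O}{8} + \frac{O}{9 - 3 O}$ ($B{\left(O,X \right)} = \frac{O}{8} + \frac{O}{\left(-3\right) \left(O - 3\right)} = O \frac{1}{8} + \frac{O}{\left(-3\right) \left(-3 + O\right)} = \frac{O}{8} + \frac{O}{9 - 3 O}$)
$\left(-32 + R{\left(23 \right)}\right) B{\left(16,V \right)} = \left(-32 - 16\right) \frac{1}{24} \cdot 16 \frac{1}{3 - 16} \left(17 - 48\right) = - 48 \cdot \frac{1}{24} \cdot 16 \frac{1}{3 - 16} \left(17 - 48\right) = - 48 \cdot \frac{1}{24} \cdot 16 \frac{1}{-13} \left(-31\right) = - 48 \cdot \frac{1}{24} \cdot 16 \left(- \frac{1}{13}\right) \left(-31\right) = \left(-48\right) \frac{62}{39} = - \frac{992}{13}$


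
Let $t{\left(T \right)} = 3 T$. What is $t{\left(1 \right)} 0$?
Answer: $0$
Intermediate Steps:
$t{\left(1 \right)} 0 = 3 \cdot 1 \cdot 0 = 3 \cdot 0 = 0$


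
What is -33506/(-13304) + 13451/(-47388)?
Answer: 88051889/39403122 ≈ 2.2346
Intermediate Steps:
-33506/(-13304) + 13451/(-47388) = -33506*(-1/13304) + 13451*(-1/47388) = 16753/6652 - 13451/47388 = 88051889/39403122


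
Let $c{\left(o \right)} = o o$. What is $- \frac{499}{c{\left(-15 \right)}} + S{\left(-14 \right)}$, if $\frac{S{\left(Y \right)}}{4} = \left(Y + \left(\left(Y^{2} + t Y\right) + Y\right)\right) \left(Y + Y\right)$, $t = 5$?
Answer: $- \frac{2470099}{225} \approx -10978.0$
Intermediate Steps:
$c{\left(o \right)} = o^{2}$
$S{\left(Y \right)} = 8 Y \left(Y^{2} + 7 Y\right)$ ($S{\left(Y \right)} = 4 \left(Y + \left(\left(Y^{2} + 5 Y\right) + Y\right)\right) \left(Y + Y\right) = 4 \left(Y + \left(Y^{2} + 6 Y\right)\right) 2 Y = 4 \left(Y^{2} + 7 Y\right) 2 Y = 4 \cdot 2 Y \left(Y^{2} + 7 Y\right) = 8 Y \left(Y^{2} + 7 Y\right)$)
$- \frac{499}{c{\left(-15 \right)}} + S{\left(-14 \right)} = - \frac{499}{\left(-15\right)^{2}} + 8 \left(-14\right)^{2} \left(7 - 14\right) = - \frac{499}{225} + 8 \cdot 196 \left(-7\right) = \left(-499\right) \frac{1}{225} - 10976 = - \frac{499}{225} - 10976 = - \frac{2470099}{225}$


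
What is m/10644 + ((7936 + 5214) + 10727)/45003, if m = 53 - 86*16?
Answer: 3089013/7603364 ≈ 0.40627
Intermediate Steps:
m = -1323 (m = 53 - 1376 = -1323)
m/10644 + ((7936 + 5214) + 10727)/45003 = -1323/10644 + ((7936 + 5214) + 10727)/45003 = -1323*1/10644 + (13150 + 10727)*(1/45003) = -441/3548 + 23877*(1/45003) = -441/3548 + 1137/2143 = 3089013/7603364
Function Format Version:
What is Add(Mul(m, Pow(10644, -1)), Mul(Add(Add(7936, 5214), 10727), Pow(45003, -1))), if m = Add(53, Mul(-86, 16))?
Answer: Rational(3089013, 7603364) ≈ 0.40627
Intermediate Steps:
m = -1323 (m = Add(53, -1376) = -1323)
Add(Mul(m, Pow(10644, -1)), Mul(Add(Add(7936, 5214), 10727), Pow(45003, -1))) = Add(Mul(-1323, Pow(10644, -1)), Mul(Add(Add(7936, 5214), 10727), Pow(45003, -1))) = Add(Mul(-1323, Rational(1, 10644)), Mul(Add(13150, 10727), Rational(1, 45003))) = Add(Rational(-441, 3548), Mul(23877, Rational(1, 45003))) = Add(Rational(-441, 3548), Rational(1137, 2143)) = Rational(3089013, 7603364)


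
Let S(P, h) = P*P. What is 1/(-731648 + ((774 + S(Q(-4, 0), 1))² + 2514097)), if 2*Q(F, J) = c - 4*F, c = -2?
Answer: 1/2459778 ≈ 4.0654e-7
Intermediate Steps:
Q(F, J) = -1 - 2*F (Q(F, J) = (-2 - 4*F)/2 = -1 - 2*F)
S(P, h) = P²
1/(-731648 + ((774 + S(Q(-4, 0), 1))² + 2514097)) = 1/(-731648 + ((774 + (-1 - 2*(-4))²)² + 2514097)) = 1/(-731648 + ((774 + (-1 + 8)²)² + 2514097)) = 1/(-731648 + ((774 + 7²)² + 2514097)) = 1/(-731648 + ((774 + 49)² + 2514097)) = 1/(-731648 + (823² + 2514097)) = 1/(-731648 + (677329 + 2514097)) = 1/(-731648 + 3191426) = 1/2459778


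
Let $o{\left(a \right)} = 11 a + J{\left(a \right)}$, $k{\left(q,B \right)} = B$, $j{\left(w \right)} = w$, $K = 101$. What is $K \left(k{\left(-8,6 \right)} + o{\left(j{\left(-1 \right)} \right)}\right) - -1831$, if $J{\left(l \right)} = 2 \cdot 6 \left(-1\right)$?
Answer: $114$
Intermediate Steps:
$J{\left(l \right)} = -12$ ($J{\left(l \right)} = 12 \left(-1\right) = -12$)
$o{\left(a \right)} = -12 + 11 a$ ($o{\left(a \right)} = 11 a - 12 = -12 + 11 a$)
$K \left(k{\left(-8,6 \right)} + o{\left(j{\left(-1 \right)} \right)}\right) - -1831 = 101 \left(6 + \left(-12 + 11 \left(-1\right)\right)\right) - -1831 = 101 \left(6 - 23\right) + 1831 = 101 \left(-17\right) + 1831 = -1717 + 1831 = 114$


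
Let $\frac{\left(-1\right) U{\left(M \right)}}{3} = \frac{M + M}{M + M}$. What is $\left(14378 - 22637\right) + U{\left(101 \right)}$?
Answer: $-8262$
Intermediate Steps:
$U{\left(M \right)} = -3$ ($U{\left(M \right)} = - 3 \frac{M + M}{M + M} = - 3 \frac{2 M}{2 M} = - 3 \cdot 2 M \frac{1}{2 M} = \left(-3\right) 1 = -3$)
$\left(14378 - 22637\right) + U{\left(101 \right)} = \left(14378 - 22637\right) - 3 = -8259 - 3 = -8262$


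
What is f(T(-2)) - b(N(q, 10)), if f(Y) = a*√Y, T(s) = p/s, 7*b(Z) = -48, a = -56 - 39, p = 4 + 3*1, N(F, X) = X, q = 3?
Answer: 48/7 - 95*I*√14/2 ≈ 6.8571 - 177.73*I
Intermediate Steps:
p = 7 (p = 4 + 3 = 7)
a = -95
b(Z) = -48/7 (b(Z) = (⅐)*(-48) = -48/7)
T(s) = 7/s
f(Y) = -95*√Y
f(T(-2)) - b(N(q, 10)) = -95*√7*(I*√2/2) - 1*(-48/7) = -95*I*√14/2 + 48/7 = 48/7 - 95*I*√14/2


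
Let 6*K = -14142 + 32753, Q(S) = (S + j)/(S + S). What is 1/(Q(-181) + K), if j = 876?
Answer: 543/1683253 ≈ 0.00032259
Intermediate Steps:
Q(S) = (876 + S)/(2*S) (Q(S) = (S + 876)/(S + S) = (876 + S)/((2*S)) = (876 + S)*(1/(2*S)) = (876 + S)/(2*S))
K = 18611/6 (K = (-14142 + 32753)/6 = (⅙)*18611 = 18611/6 ≈ 3101.8)
1/(Q(-181) + K) = 1/((½)*(876 - 181)/(-181) + 18611/6) = 1/((½)*(-1/181)*695 + 18611/6) = 1/(-695/362 + 18611/6) = 1/(1683253/543) = 543/1683253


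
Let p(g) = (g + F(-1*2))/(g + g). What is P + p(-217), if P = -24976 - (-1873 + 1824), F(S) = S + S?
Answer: -10818097/434 ≈ -24927.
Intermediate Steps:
F(S) = 2*S
p(g) = (-4 + g)/(2*g) (p(g) = (g + 2*(-1*2))/(g + g) = (g + 2*(-2))/((2*g)) = (g - 4)*(1/(2*g)) = (-4 + g)*(1/(2*g)) = (-4 + g)/(2*g))
P = -24927 (P = -24976 - 1*(-49) = -24976 + 49 = -24927)
P + p(-217) = -24927 + (½)*(-4 - 217)/(-217) = -24927 + (½)*(-1/217)*(-221) = -24927 + 221/434 = -10818097/434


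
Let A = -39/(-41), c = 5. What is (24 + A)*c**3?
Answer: 127875/41 ≈ 3118.9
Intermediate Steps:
A = 39/41 (A = -39*(-1/41) = 39/41 ≈ 0.95122)
(24 + A)*c**3 = (24 + 39/41)*5**3 = (1023/41)*125 = 127875/41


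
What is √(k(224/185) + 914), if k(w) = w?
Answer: √31323090/185 ≈ 30.252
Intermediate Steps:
√(k(224/185) + 914) = √(224/185 + 914) = √(169314/185) = √31323090/185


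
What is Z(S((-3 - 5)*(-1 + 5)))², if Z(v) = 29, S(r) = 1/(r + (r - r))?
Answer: 841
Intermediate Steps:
S(r) = 1/r (S(r) = 1/(r + 0) = 1/r)
Z(S((-3 - 5)*(-1 + 5)))² = 29² = 841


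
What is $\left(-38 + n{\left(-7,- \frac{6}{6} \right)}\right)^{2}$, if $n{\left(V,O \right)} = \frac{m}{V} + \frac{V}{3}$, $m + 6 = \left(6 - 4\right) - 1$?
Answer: $\frac{692224}{441} \approx 1569.7$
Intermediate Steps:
$m = -5$ ($m = -6 + \left(\left(6 - 4\right) - 1\right) = -6 + \left(2 - 1\right) = -6 + 1 = -5$)
$n{\left(V,O \right)} = - \frac{5}{V} + \frac{V}{3}$
$\left(-38 + n{\left(-7,- \frac{6}{6} \right)}\right)^{2} = \left(-38 + \left(- \frac{5}{-7} + \frac{1}{3} \left(-7\right)\right)\right)^{2} = \left(-38 - \frac{34}{21}\right)^{2} = \left(- \frac{832}{21}\right)^{2} = \frac{692224}{441}$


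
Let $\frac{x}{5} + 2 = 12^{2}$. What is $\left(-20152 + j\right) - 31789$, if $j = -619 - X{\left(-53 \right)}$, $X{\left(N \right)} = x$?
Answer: $-53270$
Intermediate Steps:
$x = 710$ ($x = -10 + 5 \cdot 12^{2} = -10 + 5 \cdot 144 = -10 + 720 = 710$)
$X{\left(N \right)} = 710$
$j = -1329$ ($j = -619 - 710 = -1329$)
$\left(-20152 + j\right) - 31789 = \left(-20152 - 1329\right) - 31789 = -21481 - 31789 = -53270$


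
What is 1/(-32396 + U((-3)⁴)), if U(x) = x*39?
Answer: -1/29237 ≈ -3.4203e-5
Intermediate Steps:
U(x) = 39*x
1/(-32396 + U((-3)⁴)) = 1/(-32396 + 39*(-3)⁴) = 1/(-32396 + 39*81) = 1/(-32396 + 3159) = 1/(-29237) = -1/29237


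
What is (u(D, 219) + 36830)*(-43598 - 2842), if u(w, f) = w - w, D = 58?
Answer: -1710385200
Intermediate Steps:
u(w, f) = 0
(u(D, 219) + 36830)*(-43598 - 2842) = (0 + 36830)*(-43598 - 2842) = 36830*(-46440) = -1710385200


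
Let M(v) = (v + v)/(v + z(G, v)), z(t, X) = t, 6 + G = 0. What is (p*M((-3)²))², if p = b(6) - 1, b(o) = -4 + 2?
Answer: 324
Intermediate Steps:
G = -6 (G = -6 + 0 = -6)
b(o) = -2
p = -3 (p = -2 - 1 = -3)
M(v) = 2*v/(-6 + v) (M(v) = (v + v)/(v - 6) = (2*v)/(-6 + v) = 2*v/(-6 + v))
(p*M((-3)²))² = (-6*(-3)²/(-6 + (-3)²))² = (-6*9/(-6 + 9))² = (-6*9/3)² = (-3*6)² = (-18)² = 324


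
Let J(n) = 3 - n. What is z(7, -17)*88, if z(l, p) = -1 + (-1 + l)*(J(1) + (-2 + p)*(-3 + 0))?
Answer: 31064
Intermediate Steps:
z(l, p) = -1 + (-1 + l)*(8 - 3*p) (z(l, p) = -1 + (-1 + l)*((3 - 1*1) + (-2 + p)*(-3 + 0)) = -1 + (-1 + l)*((3 - 1) + (-2 + p)*(-3)) = -1 + (-1 + l)*(2 + (6 - 3*p)) = -1 + (-1 + l)*(8 - 3*p))
z(7, -17)*88 = (-9 + 3*(-17) + 8*7 - 3*7*(-17))*88 = (-9 - 51 + 56 + 357)*88 = 353*88 = 31064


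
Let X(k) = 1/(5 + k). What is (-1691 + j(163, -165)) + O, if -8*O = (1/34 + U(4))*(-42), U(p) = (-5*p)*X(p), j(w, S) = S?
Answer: -761945/408 ≈ -1867.5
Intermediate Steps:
U(p) = -5*p/(5 + p) (U(p) = (-5*p)/(5 + p) = -5*p/(5 + p))
O = -4697/408 (O = -(1/34 - 5*4/(5 + 4))*(-42)/8 = -(1/34 - 5*4/9)*(-42)/8 = -(1/34 - 5*4*1/9)*(-42)/8 = -(1/34 - 20/9)*(-42)/8 = -(-671)*(-42)/2448 = -1/8*4697/51 = -4697/408 ≈ -11.512)
(-1691 + j(163, -165)) + O = (-1691 - 165) - 4697/408 = -1856 - 4697/408 = -761945/408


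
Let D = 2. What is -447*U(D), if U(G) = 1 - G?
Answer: 447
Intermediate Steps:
-447*U(D) = -447*(1 - 1*2) = -447*(1 - 2) = -447*(-1) = 447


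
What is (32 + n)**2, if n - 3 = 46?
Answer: 6561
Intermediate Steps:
n = 49 (n = 3 + 46 = 49)
(32 + n)**2 = (32 + 49)**2 = 81**2 = 6561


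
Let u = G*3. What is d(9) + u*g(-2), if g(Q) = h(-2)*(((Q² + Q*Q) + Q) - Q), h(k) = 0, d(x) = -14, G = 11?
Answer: -14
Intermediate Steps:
u = 33 (u = 11*3 = 33)
g(Q) = 0 (g(Q) = 0*(((Q² + Q*Q) + Q) - Q) = 0*(((Q² + Q²) + Q) - Q) = 0*((2*Q² + Q) - Q) = 0*((Q + 2*Q²) - Q) = 0*(2*Q²) = 0)
d(9) + u*g(-2) = -14 + 33*0 = -14 + 0 = -14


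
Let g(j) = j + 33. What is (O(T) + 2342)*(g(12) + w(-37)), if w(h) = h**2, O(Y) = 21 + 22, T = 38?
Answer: 3372390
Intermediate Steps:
O(Y) = 43
g(j) = 33 + j
(O(T) + 2342)*(g(12) + w(-37)) = (43 + 2342)*((33 + 12) + (-37)**2) = 2385*(45 + 1369) = 2385*1414 = 3372390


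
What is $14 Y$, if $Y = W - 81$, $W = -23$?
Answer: $-1456$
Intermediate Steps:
$Y = -104$ ($Y = -23 - 81 = -104$)
$14 Y = 14 \left(-104\right) = -1456$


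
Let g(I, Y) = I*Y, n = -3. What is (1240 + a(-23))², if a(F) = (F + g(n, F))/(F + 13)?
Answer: 38155329/25 ≈ 1.5262e+6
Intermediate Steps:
a(F) = -2*F/(13 + F) (a(F) = (F - 3*F)/(F + 13) = (-2*F)/(13 + F) = -2*F/(13 + F))
(1240 + a(-23))² = (1240 - 2*(-23)/(13 - 23))² = (1240 - 2*(-23)/(-10))² = (1240 - 2*(-23)*(-⅒))² = (1240 - 23/5)² = (6177/5)² = 38155329/25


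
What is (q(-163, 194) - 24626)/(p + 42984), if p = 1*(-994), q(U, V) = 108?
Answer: -943/1615 ≈ -0.58390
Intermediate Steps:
p = -994
(q(-163, 194) - 24626)/(p + 42984) = (108 - 24626)/(-994 + 42984) = -24518/41990 = -24518*1/41990 = -943/1615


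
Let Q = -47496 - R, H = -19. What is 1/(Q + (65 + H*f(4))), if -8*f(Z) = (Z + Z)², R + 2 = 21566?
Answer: -1/68843 ≈ -1.4526e-5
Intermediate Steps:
R = 21564 (R = -2 + 21566 = 21564)
f(Z) = -Z²/2 (f(Z) = -(Z + Z)²/8 = -4*Z²/8 = -Z²/2)
Q = -69060 (Q = -47496 - 1*21564 = -47496 - 21564 = -69060)
1/(Q + (65 + H*f(4))) = 1/(-69060 + (65 - (-19)*4²/2)) = 1/(-69060 + (65 - (-19)*16/2)) = 1/(-69060 + (65 - 19*(-8))) = 1/(-69060 + (65 + 152)) = 1/(-69060 + 217) = 1/(-68843) = -1/68843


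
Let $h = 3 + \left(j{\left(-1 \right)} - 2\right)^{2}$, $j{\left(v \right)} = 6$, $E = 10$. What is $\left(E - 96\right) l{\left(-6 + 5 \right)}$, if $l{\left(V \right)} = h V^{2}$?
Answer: $-1634$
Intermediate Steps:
$h = 19$ ($h = 3 + \left(6 - 2\right)^{2} = 3 + 4^{2} = 3 + 16 = 19$)
$l{\left(V \right)} = 19 V^{2}$
$\left(E - 96\right) l{\left(-6 + 5 \right)} = \left(10 - 96\right) 19 \left(-6 + 5\right)^{2} = - 86 \cdot 19 \left(-1\right)^{2} = - 86 \cdot 19 \cdot 1 = \left(-86\right) 19 = -1634$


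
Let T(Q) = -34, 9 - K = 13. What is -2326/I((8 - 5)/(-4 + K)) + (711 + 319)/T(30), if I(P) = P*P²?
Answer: 20231599/459 ≈ 44078.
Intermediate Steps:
K = -4 (K = 9 - 1*13 = 9 - 13 = -4)
I(P) = P³
-2326/I((8 - 5)/(-4 + K)) + (711 + 319)/T(30) = -2326*(-4 - 4)³/(8 - 5)³ + (711 + 319)/(-34) = -2326/((3/(-8))³) + 1030*(-1/34) = -2326/((3*(-⅛))³) - 515/17 = -2326/((-3/8)³) - 515/17 = -2326/(-27/512) - 515/17 = -2326*(-512/27) - 515/17 = 1190912/27 - 515/17 = 20231599/459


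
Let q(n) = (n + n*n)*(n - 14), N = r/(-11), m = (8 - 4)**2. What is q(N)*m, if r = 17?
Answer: -279072/1331 ≈ -209.67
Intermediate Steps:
m = 16 (m = 4**2 = 16)
N = -17/11 (N = 17/(-11) = 17*(-1/11) = -17/11 ≈ -1.5455)
q(n) = (-14 + n)*(n + n**2) (q(n) = (n + n**2)*(-14 + n) = (-14 + n)*(n + n**2))
q(N)*m = -17*(-14 + (-17/11)**2 - 13*(-17/11))/11*16 = -17*(-14 + 289/121 + 221/11)/11*16 = -17/11*1026/121*16 = -17442/1331*16 = -279072/1331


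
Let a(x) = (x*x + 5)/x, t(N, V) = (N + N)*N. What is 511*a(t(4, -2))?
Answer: 525819/32 ≈ 16432.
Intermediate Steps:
t(N, V) = 2*N**2 (t(N, V) = (2*N)*N = 2*N**2)
a(x) = (5 + x**2)/x (a(x) = (x**2 + 5)/x = (5 + x**2)/x)
511*a(t(4, -2)) = 511*(2*4**2 + 5/((2*4**2))) = 511*(2*16 + 5/((2*16))) = 511*(32 + 5/32) = 511*(1029/32) = 525819/32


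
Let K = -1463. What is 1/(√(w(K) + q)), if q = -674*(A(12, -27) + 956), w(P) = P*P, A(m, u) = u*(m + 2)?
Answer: √194533/583599 ≈ 0.00075576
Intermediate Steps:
A(m, u) = u*(2 + m)
w(P) = P²
q = -389572 (q = -674*(-27*(2 + 12) + 956) = -674*(-27*14 + 956) = -674*(-378 + 956) = -674*578 = -389572)
1/(√(w(K) + q)) = 1/(√((-1463)² - 389572)) = 1/(√(2140369 - 389572)) = 1/(√1750797) = 1/(3*√194533) = √194533/583599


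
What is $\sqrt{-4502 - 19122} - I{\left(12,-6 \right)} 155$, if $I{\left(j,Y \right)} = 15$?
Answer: $-2325 + 2 i \sqrt{5906} \approx -2325.0 + 153.7 i$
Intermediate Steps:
$\sqrt{-4502 - 19122} - I{\left(12,-6 \right)} 155 = \sqrt{-4502 - 19122} - 15 \cdot 155 = \sqrt{-23624} - 2325 = 2 i \sqrt{5906} - 2325 = -2325 + 2 i \sqrt{5906}$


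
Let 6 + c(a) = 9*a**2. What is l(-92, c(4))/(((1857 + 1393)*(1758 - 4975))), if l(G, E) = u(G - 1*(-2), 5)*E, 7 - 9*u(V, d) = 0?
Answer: -161/15682875 ≈ -1.0266e-5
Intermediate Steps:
u(V, d) = 7/9 (u(V, d) = 7/9 - 1/9*0 = 7/9 + 0 = 7/9)
c(a) = -6 + 9*a**2
l(G, E) = 7*E/9
l(-92, c(4))/(((1857 + 1393)*(1758 - 4975))) = (7*(-6 + 9*4**2)/9)/(((1857 + 1393)*(1758 - 4975))) = (7*(-6 + 9*16)/9)/((3250*(-3217))) = (7*(-6 + 144)/9)/(-10455250) = ((7/9)*138)*(-1/10455250) = (322/3)*(-1/10455250) = -161/15682875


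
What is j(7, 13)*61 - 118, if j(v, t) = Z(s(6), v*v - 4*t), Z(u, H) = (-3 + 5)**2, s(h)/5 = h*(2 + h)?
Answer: 126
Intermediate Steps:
s(h) = 5*h*(2 + h) (s(h) = 5*(h*(2 + h)) = 5*h*(2 + h))
Z(u, H) = 4 (Z(u, H) = 2**2 = 4)
j(v, t) = 4
j(7, 13)*61 - 118 = 4*61 - 118 = 244 - 118 = 126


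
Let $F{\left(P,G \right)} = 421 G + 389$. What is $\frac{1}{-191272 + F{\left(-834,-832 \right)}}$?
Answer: $- \frac{1}{541155} \approx -1.8479 \cdot 10^{-6}$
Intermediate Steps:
$F{\left(P,G \right)} = 389 + 421 G$
$\frac{1}{-191272 + F{\left(-834,-832 \right)}} = \frac{1}{-191272 + \left(389 + 421 \left(-832\right)\right)} = \frac{1}{-191272 + \left(389 - 350272\right)} = \frac{1}{-191272 - 349883} = \frac{1}{-541155} = - \frac{1}{541155}$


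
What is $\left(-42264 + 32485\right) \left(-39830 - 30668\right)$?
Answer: $689399942$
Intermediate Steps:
$\left(-42264 + 32485\right) \left(-39830 - 30668\right) = - 9779 \left(-39830 - 30668\right) = \left(-9779\right) \left(-70498\right) = 689399942$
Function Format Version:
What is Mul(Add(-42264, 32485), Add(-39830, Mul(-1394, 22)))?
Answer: 689399942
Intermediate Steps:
Mul(Add(-42264, 32485), Add(-39830, Mul(-1394, 22))) = Mul(-9779, Add(-39830, -30668)) = Mul(-9779, -70498) = 689399942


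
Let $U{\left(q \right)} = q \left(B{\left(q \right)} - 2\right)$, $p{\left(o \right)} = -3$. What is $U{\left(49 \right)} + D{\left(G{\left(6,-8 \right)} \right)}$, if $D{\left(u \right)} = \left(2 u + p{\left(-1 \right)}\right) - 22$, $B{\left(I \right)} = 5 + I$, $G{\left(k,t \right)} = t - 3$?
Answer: $2501$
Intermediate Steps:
$G{\left(k,t \right)} = -3 + t$ ($G{\left(k,t \right)} = t - 3 = -3 + t$)
$U{\left(q \right)} = q \left(3 + q\right)$ ($U{\left(q \right)} = q \left(\left(5 + q\right) - 2\right) = q \left(3 + q\right)$)
$D{\left(u \right)} = -25 + 2 u$ ($D{\left(u \right)} = \left(2 u - 3\right) - 22 = \left(-3 + 2 u\right) - 22 = -25 + 2 u$)
$U{\left(49 \right)} + D{\left(G{\left(6,-8 \right)} \right)} = 49 \left(3 + 49\right) - \left(25 - 2 \left(-3 - 8\right)\right) = 49 \cdot 52 + \left(-25 + 2 \left(-11\right)\right) = 2548 - 47 = 2501$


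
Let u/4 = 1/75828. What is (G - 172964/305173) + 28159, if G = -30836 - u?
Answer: -1408196792138/525924051 ≈ -2677.6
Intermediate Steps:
u = 1/18957 (u = 4/75828 = 4*(1/75828) = 1/18957 ≈ 5.2751e-5)
G = -584558053/18957 (G = -30836 - 1*1/18957 = -30836 - 1/18957 = -584558053/18957 ≈ -30836.)
(G - 172964/305173) + 28159 = (-584558053/18957 - 172964/305173) + 28159 = (-584558053/18957 - 172964*1/305173) + 28159 = (-584558053/18957 - 15724/27743) + 28159 = -16217692144247/525924051 + 28159 = -1408196792138/525924051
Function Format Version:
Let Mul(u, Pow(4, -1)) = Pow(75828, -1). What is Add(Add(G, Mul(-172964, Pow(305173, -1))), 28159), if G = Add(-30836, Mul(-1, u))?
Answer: Rational(-1408196792138, 525924051) ≈ -2677.6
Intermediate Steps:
u = Rational(1, 18957) (u = Mul(4, Pow(75828, -1)) = Mul(4, Rational(1, 75828)) = Rational(1, 18957) ≈ 5.2751e-5)
G = Rational(-584558053, 18957) (G = Add(-30836, Mul(-1, Rational(1, 18957))) = Add(-30836, Rational(-1, 18957)) = Rational(-584558053, 18957) ≈ -30836.)
Add(Add(G, Mul(-172964, Pow(305173, -1))), 28159) = Add(Add(Rational(-584558053, 18957), Mul(-172964, Pow(305173, -1))), 28159) = Add(Add(Rational(-584558053, 18957), Mul(-172964, Rational(1, 305173))), 28159) = Add(Add(Rational(-584558053, 18957), Rational(-15724, 27743)), 28159) = Add(Rational(-16217692144247, 525924051), 28159) = Rational(-1408196792138, 525924051)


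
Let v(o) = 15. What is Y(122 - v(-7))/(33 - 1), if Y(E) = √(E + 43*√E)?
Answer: √(107 + 43*√107)/32 ≈ 0.73407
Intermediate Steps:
Y(122 - v(-7))/(33 - 1) = √((122 - 1*15) + 43*√(122 - 1*15))/(33 - 1) = √((122 - 15) + 43*√(122 - 15))/32 = √(107 + 43*√107)/32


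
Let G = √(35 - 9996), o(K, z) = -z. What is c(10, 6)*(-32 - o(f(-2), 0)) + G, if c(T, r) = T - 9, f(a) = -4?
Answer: -32 + I*√9961 ≈ -32.0 + 99.805*I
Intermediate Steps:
c(T, r) = -9 + T
G = I*√9961 (G = √(-9961) = I*√9961 ≈ 99.805*I)
c(10, 6)*(-32 - o(f(-2), 0)) + G = (-9 + 10)*(-32 - (-1)*0) + I*√9961 = 1*(-32 - 1*0) + I*√9961 = 1*(-32 + 0) + I*√9961 = 1*(-32) + I*√9961 = -32 + I*√9961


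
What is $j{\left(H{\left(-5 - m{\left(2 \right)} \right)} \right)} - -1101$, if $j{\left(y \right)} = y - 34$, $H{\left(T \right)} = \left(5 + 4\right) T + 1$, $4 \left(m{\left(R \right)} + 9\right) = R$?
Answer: $\frac{2199}{2} \approx 1099.5$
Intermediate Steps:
$m{\left(R \right)} = -9 + \frac{R}{4}$
$H{\left(T \right)} = 1 + 9 T$ ($H{\left(T \right)} = 9 T + 1 = 1 + 9 T$)
$j{\left(y \right)} = -34 + y$ ($j{\left(y \right)} = y - 34 = -34 + y$)
$j{\left(H{\left(-5 - m{\left(2 \right)} \right)} \right)} - -1101 = \left(-34 + \left(1 + 9 \left(-5 - \left(-9 + \frac{1}{4} \cdot 2\right)\right)\right)\right) - -1101 = \left(-34 + \left(1 + 9 \left(-5 - \left(-9 + \frac{1}{2}\right)\right)\right)\right) + 1101 = \left(-34 + \left(1 + 9 \left(-5 - - \frac{17}{2}\right)\right)\right) + 1101 = \left(-34 + \left(1 + 9 \left(-5 + \frac{17}{2}\right)\right)\right) + 1101 = \left(-34 + \left(1 + 9 \cdot \frac{7}{2}\right)\right) + 1101 = \left(-34 + \left(1 + \frac{63}{2}\right)\right) + 1101 = \left(-34 + \frac{65}{2}\right) + 1101 = - \frac{3}{2} + 1101 = \frac{2199}{2}$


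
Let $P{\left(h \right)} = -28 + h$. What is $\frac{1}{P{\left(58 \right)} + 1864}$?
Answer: $\frac{1}{1894} \approx 0.00052798$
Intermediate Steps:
$\frac{1}{P{\left(58 \right)} + 1864} = \frac{1}{\left(-28 + 58\right) + 1864} = \frac{1}{30 + 1864} = \frac{1}{1894}$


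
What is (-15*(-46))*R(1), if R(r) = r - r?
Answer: 0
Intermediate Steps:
R(r) = 0
(-15*(-46))*R(1) = -15*(-46)*0 = 690*0 = 0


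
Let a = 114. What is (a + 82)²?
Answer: 38416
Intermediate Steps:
(a + 82)² = (114 + 82)² = 196² = 38416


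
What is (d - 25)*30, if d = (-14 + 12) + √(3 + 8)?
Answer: -810 + 30*√11 ≈ -710.50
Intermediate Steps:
d = -2 + √11 ≈ 1.3166
(d - 25)*30 = ((-2 + √11) - 25)*30 = (-27 + √11)*30 = -810 + 30*√11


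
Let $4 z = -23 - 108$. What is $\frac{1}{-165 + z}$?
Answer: $- \frac{4}{791} \approx -0.0050569$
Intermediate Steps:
$z = - \frac{131}{4}$ ($z = \frac{-23 - 108}{4} = \frac{1}{4} \left(-131\right) = - \frac{131}{4} \approx -32.75$)
$\frac{1}{-165 + z} = \frac{1}{-165 - \frac{131}{4}} = \frac{1}{- \frac{791}{4}} = - \frac{4}{791}$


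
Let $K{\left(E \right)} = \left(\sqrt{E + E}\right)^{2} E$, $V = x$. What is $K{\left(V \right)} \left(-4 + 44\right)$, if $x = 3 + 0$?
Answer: $720$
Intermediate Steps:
$x = 3$
$V = 3$
$K{\left(E \right)} = 2 E^{2}$ ($K{\left(E \right)} = \left(\sqrt{2 E}\right)^{2} E = \left(\sqrt{2} \sqrt{E}\right)^{2} E = 2 E E = 2 E^{2}$)
$K{\left(V \right)} \left(-4 + 44\right) = 2 \cdot 3^{2} \left(-4 + 44\right) = 2 \cdot 9 \cdot 40 = 18 \cdot 40 = 720$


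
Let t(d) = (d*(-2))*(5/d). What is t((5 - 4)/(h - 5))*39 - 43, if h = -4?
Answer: -433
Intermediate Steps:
t(d) = -10 (t(d) = (-2*d)*(5/d) = -10)
t((5 - 4)/(h - 5))*39 - 43 = -10*39 - 43 = -390 - 43 = -433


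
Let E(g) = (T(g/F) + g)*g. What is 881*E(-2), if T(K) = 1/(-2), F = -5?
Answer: 4405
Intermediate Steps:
T(K) = -1/2
E(g) = g*(-1/2 + g) (E(g) = (-1/2 + g)*g = g*(-1/2 + g))
881*E(-2) = 881*(-2*(-1/2 - 2)) = 881*(-2*(-5/2)) = 881*5 = 4405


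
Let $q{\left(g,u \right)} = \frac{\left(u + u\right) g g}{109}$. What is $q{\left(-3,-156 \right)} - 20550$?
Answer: $- \frac{2242758}{109} \approx -20576.0$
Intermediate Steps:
$q{\left(g,u \right)} = \frac{2 u g^{2}}{109}$ ($q{\left(g,u \right)} = 2 u g g \frac{1}{109} = 2 g u g \frac{1}{109} = 2 u g^{2} \cdot \frac{1}{109} = \frac{2 u g^{2}}{109}$)
$q{\left(-3,-156 \right)} - 20550 = \frac{2}{109} \left(-156\right) \left(-3\right)^{2} - 20550 = \frac{2}{109} \left(-156\right) 9 - 20550 = - \frac{2808}{109} - 20550 = - \frac{2242758}{109}$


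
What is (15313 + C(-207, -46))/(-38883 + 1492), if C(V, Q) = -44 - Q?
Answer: -15315/37391 ≈ -0.40959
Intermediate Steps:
(15313 + C(-207, -46))/(-38883 + 1492) = (15313 + (-44 - 1*(-46)))/(-38883 + 1492) = (15313 + (-44 + 46))/(-37391) = (15313 + 2)*(-1/37391) = 15315*(-1/37391) = -15315/37391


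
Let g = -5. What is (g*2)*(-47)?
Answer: 470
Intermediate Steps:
(g*2)*(-47) = -5*2*(-47) = -10*(-47) = 470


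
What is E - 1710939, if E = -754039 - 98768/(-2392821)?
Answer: -5898251024170/2392821 ≈ -2.4650e+6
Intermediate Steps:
E = -1804280255251/2392821 (E = -754039 - 98768*(-1)/2392821 = -754039 - 1*(-98768/2392821) = -754039 + 98768/2392821 = -1804280255251/2392821 ≈ -7.5404e+5)
E - 1710939 = -1804280255251/2392821 - 1710939 = -5898251024170/2392821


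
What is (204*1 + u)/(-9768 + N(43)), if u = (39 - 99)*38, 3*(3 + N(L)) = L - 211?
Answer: 2076/9827 ≈ 0.21125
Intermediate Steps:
N(L) = -220/3 + L/3 (N(L) = -3 + (L - 211)/3 = -3 + (-211 + L)/3 = -3 + (-211/3 + L/3) = -220/3 + L/3)
u = -2280 (u = -60*38 = -2280)
(204*1 + u)/(-9768 + N(43)) = (204*1 - 2280)/(-9768 + (-220/3 + (⅓)*43)) = (204 - 2280)/(-9768 + (-220/3 + 43/3)) = -2076/(-9768 - 59) = -2076/(-9827) = -2076*(-1/9827) = 2076/9827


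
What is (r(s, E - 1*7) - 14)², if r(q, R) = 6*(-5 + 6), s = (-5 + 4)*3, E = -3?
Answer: 64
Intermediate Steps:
s = -3 (s = -1*3 = -3)
r(q, R) = 6 (r(q, R) = 6*1 = 6)
(r(s, E - 1*7) - 14)² = (6 - 14)² = (-8)² = 64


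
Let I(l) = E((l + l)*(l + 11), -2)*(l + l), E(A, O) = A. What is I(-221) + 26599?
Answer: -40999841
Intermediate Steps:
I(l) = 4*l²*(11 + l) (I(l) = ((l + l)*(l + 11))*(l + l) = ((2*l)*(11 + l))*(2*l) = (2*l*(11 + l))*(2*l) = 4*l²*(11 + l))
I(-221) + 26599 = 4*(-221)²*(11 - 221) + 26599 = 4*48841*(-210) + 26599 = -41026440 + 26599 = -40999841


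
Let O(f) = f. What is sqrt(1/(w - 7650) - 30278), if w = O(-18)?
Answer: I*sqrt(49452573165)/1278 ≈ 174.01*I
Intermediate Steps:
w = -18
sqrt(1/(w - 7650) - 30278) = sqrt(1/(-18 - 7650) - 30278) = sqrt(1/(-7668) - 30278) = sqrt(-1/7668 - 30278) = sqrt(-232171705/7668) = I*sqrt(49452573165)/1278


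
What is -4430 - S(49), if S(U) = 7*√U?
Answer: -4479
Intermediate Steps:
-4430 - S(49) = -4430 - 7*√49 = -4430 - 7*7 = -4430 - 1*49 = -4430 - 49 = -4479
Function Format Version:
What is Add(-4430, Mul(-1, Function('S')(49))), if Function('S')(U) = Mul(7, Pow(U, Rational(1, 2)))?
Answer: -4479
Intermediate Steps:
Add(-4430, Mul(-1, Function('S')(49))) = Add(-4430, Mul(-1, Mul(7, Pow(49, Rational(1, 2))))) = Add(-4430, Mul(-1, Mul(7, 7))) = Add(-4430, Mul(-1, 49)) = Add(-4430, -49) = -4479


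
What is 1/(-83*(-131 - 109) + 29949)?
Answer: 1/49869 ≈ 2.0053e-5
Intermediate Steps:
1/(-83*(-131 - 109) + 29949) = 1/(-83*(-240) + 29949) = 1/(19920 + 29949) = 1/49869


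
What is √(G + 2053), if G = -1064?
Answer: √989 ≈ 31.448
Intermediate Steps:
√(G + 2053) = √(-1064 + 2053) = √989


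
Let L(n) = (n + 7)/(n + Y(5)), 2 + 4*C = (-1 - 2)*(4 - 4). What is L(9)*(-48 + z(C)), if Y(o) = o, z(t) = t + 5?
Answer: -348/7 ≈ -49.714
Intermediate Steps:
C = -½ (C = -½ + ((-1 - 2)*(4 - 4))/4 = -½ + (-3*0)/4 = -½ + (¼)*0 = -½ + 0 = -½ ≈ -0.50000)
z(t) = 5 + t
L(n) = (7 + n)/(5 + n) (L(n) = (n + 7)/(n + 5) = (7 + n)/(5 + n))
L(9)*(-48 + z(C)) = ((7 + 9)/(5 + 9))*(-48 + (5 - ½)) = (16/14)*(-48 + 9/2) = ((1/14)*16)*(-87/2) = (8/7)*(-87/2) = -348/7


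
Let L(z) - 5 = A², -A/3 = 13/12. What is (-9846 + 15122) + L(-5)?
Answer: 84665/16 ≈ 5291.6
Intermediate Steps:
A = -13/4 (A = -39/12 = -3*13/12 = -13/4 ≈ -3.2500)
L(z) = 249/16 (L(z) = 5 + (-13/4)² = 5 + 169/16 = 249/16)
(-9846 + 15122) + L(-5) = (-9846 + 15122) + 249/16 = 5276 + 249/16 = 84665/16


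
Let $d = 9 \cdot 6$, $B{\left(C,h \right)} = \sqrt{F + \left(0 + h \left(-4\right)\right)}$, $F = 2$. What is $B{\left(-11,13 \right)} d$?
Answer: $270 i \sqrt{2} \approx 381.84 i$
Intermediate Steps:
$B{\left(C,h \right)} = \sqrt{2 - 4 h}$ ($B{\left(C,h \right)} = \sqrt{2 + \left(0 + h \left(-4\right)\right)} = \sqrt{2 + \left(0 - 4 h\right)} = \sqrt{2 - 4 h}$)
$d = 54$
$B{\left(-11,13 \right)} d = \sqrt{2 - 52} \cdot 54 = \sqrt{-50} \cdot 54 = 5 i \sqrt{2} \cdot 54 = 270 i \sqrt{2}$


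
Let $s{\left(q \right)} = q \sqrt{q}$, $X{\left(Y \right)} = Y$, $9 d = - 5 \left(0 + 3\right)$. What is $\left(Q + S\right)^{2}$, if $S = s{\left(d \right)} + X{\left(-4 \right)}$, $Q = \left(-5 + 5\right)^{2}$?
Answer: $\frac{307}{27} + \frac{40 i \sqrt{15}}{9} \approx 11.37 + 17.213 i$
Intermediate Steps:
$d = - \frac{5}{3}$ ($d = \frac{\left(-5\right) \left(0 + 3\right)}{9} = \frac{\left(-5\right) 3}{9} = \frac{1}{9} \left(-15\right) = - \frac{5}{3} \approx -1.6667$)
$s{\left(q \right)} = q^{\frac{3}{2}}$
$Q = 0$ ($Q = 0^{2} = 0$)
$S = -4 - \frac{5 i \sqrt{15}}{9}$ ($S = \left(- \frac{5}{3}\right)^{\frac{3}{2}} - 4 = - \frac{5 i \sqrt{15}}{9} - 4 = -4 - \frac{5 i \sqrt{15}}{9} \approx -4.0 - 2.1517 i$)
$\left(Q + S\right)^{2} = \left(0 - \left(4 + \frac{5 i \sqrt{15}}{9}\right)\right)^{2} = \left(-4 - \frac{5 i \sqrt{15}}{9}\right)^{2}$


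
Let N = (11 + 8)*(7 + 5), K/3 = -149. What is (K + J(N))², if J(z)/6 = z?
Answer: 848241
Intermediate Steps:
K = -447 (K = 3*(-149) = -447)
N = 228 (N = 19*12 = 228)
J(z) = 6*z
(K + J(N))² = (-447 + 6*228)² = (-447 + 1368)² = 921² = 848241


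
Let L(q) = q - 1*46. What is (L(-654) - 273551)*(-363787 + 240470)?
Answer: 33819810567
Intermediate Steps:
L(q) = -46 + q (L(q) = q - 46 = -46 + q)
(L(-654) - 273551)*(-363787 + 240470) = ((-46 - 654) - 273551)*(-363787 + 240470) = (-700 - 273551)*(-123317) = -274251*(-123317) = 33819810567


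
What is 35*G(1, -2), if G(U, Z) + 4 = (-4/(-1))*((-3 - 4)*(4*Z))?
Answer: 7700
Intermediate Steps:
G(U, Z) = -4 - 112*Z (G(U, Z) = -4 + (-4/(-1))*((-3 - 4)*(4*Z)) = -4 + (-4*(-1))*(-28*Z) = -4 + 4*(-28*Z) = -4 - 112*Z)
35*G(1, -2) = 35*(-4 - 112*(-2)) = 35*(-4 + 224) = 35*220 = 7700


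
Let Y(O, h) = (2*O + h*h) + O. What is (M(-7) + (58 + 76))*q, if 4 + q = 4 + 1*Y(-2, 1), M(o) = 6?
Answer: -700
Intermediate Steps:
Y(O, h) = h² + 3*O (Y(O, h) = (2*O + h²) + O = (h² + 2*O) + O = h² + 3*O)
q = -5 (q = -4 + (4 + 1*(1² + 3*(-2))) = -4 + (4 + 1*(1 - 6)) = -4 + (4 + 1*(-5)) = -4 + (4 - 5) = -4 - 1 = -5)
(M(-7) + (58 + 76))*q = (6 + (58 + 76))*(-5) = (6 + 134)*(-5) = 140*(-5) = -700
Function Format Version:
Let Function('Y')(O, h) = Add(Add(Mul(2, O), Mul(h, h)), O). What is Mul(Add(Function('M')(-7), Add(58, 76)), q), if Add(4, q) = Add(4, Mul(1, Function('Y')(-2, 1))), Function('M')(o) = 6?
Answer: -700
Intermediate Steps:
Function('Y')(O, h) = Add(Pow(h, 2), Mul(3, O)) (Function('Y')(O, h) = Add(Add(Mul(2, O), Pow(h, 2)), O) = Add(Add(Pow(h, 2), Mul(2, O)), O) = Add(Pow(h, 2), Mul(3, O)))
q = -5 (q = Add(-4, Add(4, Mul(1, Add(Pow(1, 2), Mul(3, -2))))) = Add(-4, Add(4, Mul(1, Add(1, -6)))) = Add(-4, Add(4, Mul(1, -5))) = Add(-4, Add(4, -5)) = Add(-4, -1) = -5)
Mul(Add(Function('M')(-7), Add(58, 76)), q) = Mul(Add(6, Add(58, 76)), -5) = Mul(Add(6, 134), -5) = Mul(140, -5) = -700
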